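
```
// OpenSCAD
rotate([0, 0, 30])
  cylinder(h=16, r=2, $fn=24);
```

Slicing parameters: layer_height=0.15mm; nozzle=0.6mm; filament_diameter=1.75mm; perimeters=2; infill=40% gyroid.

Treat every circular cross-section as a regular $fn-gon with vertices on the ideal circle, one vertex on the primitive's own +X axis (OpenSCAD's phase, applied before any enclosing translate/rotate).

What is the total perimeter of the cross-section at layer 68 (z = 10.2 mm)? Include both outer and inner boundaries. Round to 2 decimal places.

At z = 10.2 mm: the r=2 cylinder contributes a regular 24-gon of circumradius 2 (perimeter = 2·24·2.000·sin(180°/24) = 12.53 mm); (whole slice rotated 30° about Z — lengths, areas and connectivity unchanged). Overall, the cross-section is a single solid region. Total boundary length (outer) = 12.53 mm.

12.53 mm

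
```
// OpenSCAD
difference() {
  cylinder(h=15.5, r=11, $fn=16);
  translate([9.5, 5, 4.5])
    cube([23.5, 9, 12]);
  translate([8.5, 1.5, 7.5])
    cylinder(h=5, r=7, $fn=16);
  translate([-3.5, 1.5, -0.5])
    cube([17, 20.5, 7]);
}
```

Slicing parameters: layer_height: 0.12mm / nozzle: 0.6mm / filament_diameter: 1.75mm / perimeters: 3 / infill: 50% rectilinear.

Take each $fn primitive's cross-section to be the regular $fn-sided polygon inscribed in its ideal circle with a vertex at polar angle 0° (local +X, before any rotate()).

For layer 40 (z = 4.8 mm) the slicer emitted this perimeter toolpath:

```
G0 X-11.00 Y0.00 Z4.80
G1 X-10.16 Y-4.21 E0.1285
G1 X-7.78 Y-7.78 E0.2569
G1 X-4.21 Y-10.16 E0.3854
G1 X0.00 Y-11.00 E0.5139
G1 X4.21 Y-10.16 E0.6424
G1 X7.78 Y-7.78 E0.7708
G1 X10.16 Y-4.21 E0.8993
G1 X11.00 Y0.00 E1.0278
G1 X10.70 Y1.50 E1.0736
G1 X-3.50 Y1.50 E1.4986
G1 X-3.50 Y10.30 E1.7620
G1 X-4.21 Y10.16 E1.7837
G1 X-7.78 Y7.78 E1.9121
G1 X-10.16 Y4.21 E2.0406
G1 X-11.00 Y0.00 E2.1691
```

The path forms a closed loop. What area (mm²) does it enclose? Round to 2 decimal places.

262.05 mm²

Apply the shoelace formula to the sequence of (X, Y) vertices; enclosed area = 262.05 mm².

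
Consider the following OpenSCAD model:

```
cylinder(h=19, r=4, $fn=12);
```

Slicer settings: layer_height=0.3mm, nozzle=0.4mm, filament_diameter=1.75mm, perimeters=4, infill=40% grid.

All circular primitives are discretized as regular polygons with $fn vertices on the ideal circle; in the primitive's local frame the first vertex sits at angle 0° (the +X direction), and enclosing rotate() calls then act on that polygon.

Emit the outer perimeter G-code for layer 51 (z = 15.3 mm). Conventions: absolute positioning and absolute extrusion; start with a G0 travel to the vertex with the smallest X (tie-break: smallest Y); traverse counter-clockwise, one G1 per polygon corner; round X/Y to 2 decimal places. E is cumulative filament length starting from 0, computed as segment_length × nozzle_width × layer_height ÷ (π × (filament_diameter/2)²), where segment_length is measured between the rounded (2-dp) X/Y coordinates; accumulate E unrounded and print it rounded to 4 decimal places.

G0 X-4.00 Y0.00 Z15.30
G1 X-3.46 Y-2.00 E0.1034
G1 X-2.00 Y-3.46 E0.2064
G1 X0.00 Y-4.00 E0.3097
G1 X2.00 Y-3.46 E0.4131
G1 X3.46 Y-2.00 E0.5161
G1 X4.00 Y0.00 E0.6194
G1 X3.46 Y2.00 E0.7228
G1 X2.00 Y3.46 E0.8258
G1 X0.00 Y4.00 E0.9292
G1 X-2.00 Y3.46 E1.0325
G1 X-3.46 Y2.00 E1.1355
G1 X-4.00 Y0.00 E1.2389

At z = 15.3 mm: the r=4 cylinder contributes a regular 12-gon of circumradius 4. The outline is a single polygon with 12 vertices. Extrusion per mm of travel: 0.4 × 0.3 / (π × 0.875²) = 0.049890. Accumulating E over each segment gives final E = 1.2389.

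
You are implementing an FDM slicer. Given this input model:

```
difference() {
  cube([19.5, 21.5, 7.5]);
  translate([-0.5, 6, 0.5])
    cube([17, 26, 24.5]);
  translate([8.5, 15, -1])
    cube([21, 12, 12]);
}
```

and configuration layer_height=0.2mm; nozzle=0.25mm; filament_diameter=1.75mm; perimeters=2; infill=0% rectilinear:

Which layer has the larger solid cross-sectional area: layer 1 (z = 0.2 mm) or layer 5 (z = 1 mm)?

Layer 1 (z = 0.2): the cube (footprint 19.5×21.5) is included at this height (area 419.25 mm²); the cube at (-0.5, 6) is not intersected at this z (z outside [0.5, 25]); the 21×12 cube at (8.5, 15) contributes its full rectangle (area 252.00 mm²); Taking the first minus the rest: starting from the 19.5×21.5 cube (419.25 mm²), the 21×12 cube at (8.5, 15) partially overlaps it — only the 71.50 mm² overlap (of its 252.00 mm²) is removed, clipping the outline — area = 347.75 mm². So its area = 347.75 mm². Layer 5 (z = 1): the 19.5×21.5 cube contributes its full rectangle (area 419.25 mm²); the cube at (-0.5, 6) (footprint 17×26) is included at this height (area 442.00 mm²); the cube at (8.5, 15) is present — its section is the full 21×12 rectangle (area 252.00 mm²); After the difference (first − rest): starting from the 19.5×21.5 cube (419.25 mm²), the 17×26 cube at (-0.5, 6) partially overlaps it — only the 255.75 mm² overlap (of its 442.00 mm²) is removed, clipping the outline; the 21×12 cube at (8.5, 15) partially overlaps it — only the 19.50 mm² overlap (of its 252.00 mm²) is removed, clipping the outline — area = 144.00 mm². So its area = 144.00 mm². Layer 1 is larger (347.75 vs 144.00 mm²).

layer 1 (z = 0.2 mm)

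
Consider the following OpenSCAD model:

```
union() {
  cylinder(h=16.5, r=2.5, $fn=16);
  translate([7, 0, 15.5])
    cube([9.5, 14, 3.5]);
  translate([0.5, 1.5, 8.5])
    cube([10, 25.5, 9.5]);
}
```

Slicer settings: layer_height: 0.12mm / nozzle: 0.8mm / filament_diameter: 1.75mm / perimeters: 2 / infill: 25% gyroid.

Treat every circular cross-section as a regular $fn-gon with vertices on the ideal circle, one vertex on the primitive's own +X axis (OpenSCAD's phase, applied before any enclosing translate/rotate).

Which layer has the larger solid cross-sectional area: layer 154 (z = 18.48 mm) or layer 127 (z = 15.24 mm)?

layer 127 (z = 15.24 mm)

Layer 154 (z = 18.48): the cylinder is absent (z outside [0, 16.5]); the cube at (7, 0) (footprint 9.5×14) is included at this height (area 133.00 mm²); the cube at (0.5, 1.5) is absent (z outside [8.5, 18]); Taking the union: only the 9.5×14 cube at (7, 0) is present, so the union is just that shape — area = 133.00 mm². So its area = 133.00 mm². Layer 127 (z = 15.24): the r=2.5 cylinder contributes a regular 16-gon of circumradius 2.5 (area = (16/2)·2.500²·sin(360°/16) = 19.13 mm²); the cube at (7, 0) is absent (z outside [15.5, 19]); the cube at (0.5, 1.5) is present — its section is the full 10×25.5 rectangle (area 255.00 mm²); Combining (union): the regions partially overlap — summed areas 274.13 mm² minus the doubly-counted overlap 0.85 mm² gives 273.28 mm² — area = 273.28 mm². So its area = 273.28 mm². Layer 127 is larger (273.28 vs 133.00 mm²).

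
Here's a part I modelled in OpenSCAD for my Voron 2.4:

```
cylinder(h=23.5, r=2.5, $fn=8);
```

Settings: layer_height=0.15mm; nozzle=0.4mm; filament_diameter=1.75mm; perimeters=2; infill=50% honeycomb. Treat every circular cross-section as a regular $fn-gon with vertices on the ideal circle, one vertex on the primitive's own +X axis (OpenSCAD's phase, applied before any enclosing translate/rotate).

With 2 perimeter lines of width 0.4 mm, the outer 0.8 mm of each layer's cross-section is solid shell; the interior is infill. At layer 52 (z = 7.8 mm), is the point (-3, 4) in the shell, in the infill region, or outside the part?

outside

At z = 7.8 mm: the cylinder: section is a regular 8-gon, circumradius r=2.5. Overall, the cross-section is a single solid region. The nearest boundary edge runs (0.00, 2.50)→(-1.77, 1.77); distance from the point to it = 2.55 mm. The point is not inside any of the regions above, so it lies outside the cross-section (2.55 mm from the nearest boundary).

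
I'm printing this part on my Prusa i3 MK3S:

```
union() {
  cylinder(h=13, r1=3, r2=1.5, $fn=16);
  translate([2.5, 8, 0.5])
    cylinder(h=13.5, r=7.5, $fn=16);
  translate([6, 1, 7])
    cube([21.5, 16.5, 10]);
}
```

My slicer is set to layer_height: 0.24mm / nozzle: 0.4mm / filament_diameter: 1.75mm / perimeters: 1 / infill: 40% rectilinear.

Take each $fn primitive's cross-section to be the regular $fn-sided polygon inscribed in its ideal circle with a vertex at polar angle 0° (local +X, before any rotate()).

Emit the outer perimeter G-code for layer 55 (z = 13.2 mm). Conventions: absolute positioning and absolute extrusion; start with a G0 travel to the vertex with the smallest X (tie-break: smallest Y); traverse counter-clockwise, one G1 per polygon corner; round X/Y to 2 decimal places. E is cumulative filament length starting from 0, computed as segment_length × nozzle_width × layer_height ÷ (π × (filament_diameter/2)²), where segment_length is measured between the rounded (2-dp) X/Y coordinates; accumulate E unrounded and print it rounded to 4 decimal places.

G0 X-5.00 Y8.00 Z13.20
G1 X-4.43 Y5.13 E0.1168
G1 X-2.80 Y2.70 E0.2336
G1 X-0.37 Y1.07 E0.3504
G1 X2.50 Y0.50 E0.4671
G1 X5.37 Y1.07 E0.5839
G1 X6.00 Y1.49 E0.6141
G1 X6.00 Y1.00 E0.6337
G1 X27.50 Y1.00 E1.4918
G1 X27.50 Y17.50 E2.1504
G1 X6.00 Y17.50 E3.0085
G1 X6.00 Y14.51 E3.1278
G1 X5.37 Y14.93 E3.1580
G1 X2.50 Y15.50 E3.2748
G1 X-0.37 Y14.93 E3.3916
G1 X-2.80 Y13.30 E3.5084
G1 X-4.43 Y10.87 E3.6252
G1 X-5.00 Y8.00 E3.7420

At z = 13.2 mm: the cone does not reach this height (z outside [0, 13]); the r=7.5 cylinder at (2.5, 8) contributes a regular 16-gon of circumradius 7.5; the 21.5×16.5 cube at (6, 1) contributes its full rectangle; Combining (union): the regions partially overlap (shared area 36.23 mm²), so overlapping operands fuse into one piece — 1 connected region. The outline is a single polygon with 17 vertices. Extrusion per mm of travel: 0.4 × 0.24 / (π × 0.875²) = 0.039912. Accumulating E over each segment gives final E = 3.7420.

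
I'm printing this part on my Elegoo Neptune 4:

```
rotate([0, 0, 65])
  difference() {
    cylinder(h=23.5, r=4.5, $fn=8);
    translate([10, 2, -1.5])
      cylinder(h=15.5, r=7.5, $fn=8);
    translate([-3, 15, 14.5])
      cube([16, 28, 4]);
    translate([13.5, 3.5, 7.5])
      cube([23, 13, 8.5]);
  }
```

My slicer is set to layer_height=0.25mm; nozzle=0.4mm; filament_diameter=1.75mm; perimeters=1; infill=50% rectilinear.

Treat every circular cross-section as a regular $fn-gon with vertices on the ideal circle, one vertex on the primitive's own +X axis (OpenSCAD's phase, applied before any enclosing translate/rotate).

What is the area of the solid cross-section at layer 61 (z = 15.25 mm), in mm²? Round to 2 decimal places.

At z = 15.25 mm: the r=4.5 cylinder contributes a regular 8-gon of circumradius 4.5 (area = (8/2)·4.500²·sin(360°/8) = 57.28 mm²); the cylinder at (10, 2) is absent (z outside [-1.5, 14]); the 16×28 cube at (-3, 15) contributes its full rectangle (area 448.00 mm²); the cube at (13.5, 3.5) (footprint 23×13) is included at this height (area 299.00 mm²); Taking the first minus the rest: starting from the r=4.5 cylinder (57.28 mm²), the 16×28 cube at (-3, 15) misses the remaining region (no effect); the 23×13 cube at (13.5, 3.5) misses the remaining region (no effect) — area = 57.28 mm²; (rotated 65° about Z; rotation is an isometry so areas/perimeters/island counts are preserved). Overall, the cross-section is a single solid region. Net area = 57.28 mm².

57.28 mm²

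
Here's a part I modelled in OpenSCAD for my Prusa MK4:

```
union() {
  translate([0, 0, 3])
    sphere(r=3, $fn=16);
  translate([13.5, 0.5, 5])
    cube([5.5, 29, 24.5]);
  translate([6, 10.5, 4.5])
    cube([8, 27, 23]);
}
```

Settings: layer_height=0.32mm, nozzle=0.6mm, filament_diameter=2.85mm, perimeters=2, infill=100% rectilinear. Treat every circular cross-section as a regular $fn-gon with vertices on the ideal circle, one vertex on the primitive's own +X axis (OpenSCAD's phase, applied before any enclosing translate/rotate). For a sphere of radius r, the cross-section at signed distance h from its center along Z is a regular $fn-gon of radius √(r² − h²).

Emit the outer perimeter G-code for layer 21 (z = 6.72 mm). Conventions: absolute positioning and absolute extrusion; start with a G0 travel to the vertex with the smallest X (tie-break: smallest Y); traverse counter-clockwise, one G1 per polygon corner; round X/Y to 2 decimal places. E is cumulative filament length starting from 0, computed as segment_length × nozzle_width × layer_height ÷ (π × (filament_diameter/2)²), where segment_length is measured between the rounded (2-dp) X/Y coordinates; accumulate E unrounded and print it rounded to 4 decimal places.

G0 X6.00 Y10.50 Z6.72
G1 X13.50 Y10.50 E0.2257
G1 X13.50 Y0.50 E0.5267
G1 X19.00 Y0.50 E0.6922
G1 X19.00 Y29.50 E1.5650
G1 X14.00 Y29.50 E1.7155
G1 X14.00 Y37.50 E1.9563
G1 X6.00 Y37.50 E2.1971
G1 X6.00 Y10.50 E3.0097

At z = 6.72 mm: the sphere does not reach this height (|z−center|=3.720 > r=3); the cube at (13.5, 0.5) (footprint 5.5×29) is included at this height; the cube at (6, 10.5) (footprint 8×27) is included at this height; Merging all regions: the regions partially overlap (shared area 9.50 mm²), so overlapping operands fuse into one piece — 1 connected region. The outline is a single polygon with 8 vertices. Extrusion per mm of travel: 0.6 × 0.32 / (π × 1.425²) = 0.030097. Accumulating E over each segment gives final E = 3.0097.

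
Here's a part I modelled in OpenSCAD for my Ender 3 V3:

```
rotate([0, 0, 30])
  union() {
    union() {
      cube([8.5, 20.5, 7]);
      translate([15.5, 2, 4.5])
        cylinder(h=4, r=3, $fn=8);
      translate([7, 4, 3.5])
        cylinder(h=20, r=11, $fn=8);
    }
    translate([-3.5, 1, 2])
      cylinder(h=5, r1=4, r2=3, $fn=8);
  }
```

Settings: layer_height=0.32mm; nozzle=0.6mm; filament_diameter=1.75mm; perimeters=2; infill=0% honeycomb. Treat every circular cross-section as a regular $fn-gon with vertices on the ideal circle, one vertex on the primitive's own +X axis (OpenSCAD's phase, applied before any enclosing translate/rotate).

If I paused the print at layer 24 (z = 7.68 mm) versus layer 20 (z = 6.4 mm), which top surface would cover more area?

layer 20 (z = 6.4 mm)

Layer 24 (z = 7.68): the cube is absent (z outside [0, 7]); the cylinder at (15.5, 2): section is a regular 8-gon, circumradius r=3 (area = (8/2)·3.000²·sin(360°/8) = 25.46 mm²); the r=11 cylinder at (7, 4) contributes a regular 8-gon of circumradius 11 (area = (8/2)·11.000²·sin(360°/8) = 342.24 mm²); Merging all regions: the regions partially overlap — summed areas 367.70 mm² minus the doubly-counted overlap 21.13 mm² gives 346.56 mm² — area = 346.56 mm²; the cone at (-3.5, 1) does not reach this height (z outside [2, 7]); Taking the union: only that combined region is present, so the union is just that shape — area = 346.56 mm²; (whole slice rotated 30° about Z — lengths, areas and connectivity unchanged). So its area = 346.56 mm². Layer 20 (z = 6.4): the cube is present — its section is the full 8.5×20.5 rectangle (area 174.25 mm²); the cylinder at (15.5, 2): section is a regular 8-gon, circumradius r=3 (area = (8/2)·3.000²·sin(360°/8) = 25.46 mm²); the r=11 cylinder at (7, 4) gives a regular 8-gon of circumradius 11 (constant along its height) (area = (8/2)·11.000²·sin(360°/8) = 342.24 mm²); Taking the union: the regions partially overlap — summed areas 541.95 mm² minus the doubly-counted overlap 138.02 mm² gives 403.93 mm² — area = 403.93 mm²; the cone at (-3.5, 1) (r1=4→r2=3) has section circumradius 3.120 here — a regular 8-gon (area = (8/2)·3.120²·sin(360°/8) = 27.53 mm²); Combining (union): the regions partially overlap — summed areas 431.46 mm² minus the doubly-counted overlap 9.81 mm² gives 421.65 mm² — area = 421.65 mm²; (rotated 30° about Z; rotation is an isometry so areas/perimeters/island counts are preserved). So its area = 421.65 mm². Layer 20 is larger (421.65 vs 346.56 mm²).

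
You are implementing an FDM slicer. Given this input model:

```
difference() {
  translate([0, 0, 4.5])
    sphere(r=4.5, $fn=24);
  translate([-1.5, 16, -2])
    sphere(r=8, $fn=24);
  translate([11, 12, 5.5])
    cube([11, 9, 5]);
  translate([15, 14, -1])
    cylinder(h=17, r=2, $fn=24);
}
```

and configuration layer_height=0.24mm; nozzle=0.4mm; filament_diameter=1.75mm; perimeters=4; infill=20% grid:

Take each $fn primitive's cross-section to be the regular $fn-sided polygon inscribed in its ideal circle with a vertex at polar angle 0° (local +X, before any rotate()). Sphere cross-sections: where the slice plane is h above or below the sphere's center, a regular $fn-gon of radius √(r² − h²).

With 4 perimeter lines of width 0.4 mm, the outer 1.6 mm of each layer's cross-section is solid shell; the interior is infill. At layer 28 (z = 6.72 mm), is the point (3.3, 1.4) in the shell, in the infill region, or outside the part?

shell

At z = 6.72 mm: the sphere: section is a regular 24-gon, circumradius = √(r²−h²) = √(4.5²−2.22²) = 3.914; the sphere at (-1.5, 16) is not intersected at this z (|z−center|=8.720 > r=8); the cube at (11, 12) is present — its section is the full 11×9 rectangle; the r=2 cylinder at (15, 14) contributes a regular 24-gon of circumradius 2; Subtracting the remaining from the first: starting from the r=4.5 sphere, the 11×9 cube at (11, 12) misses the remaining region (no effect); the r=2 cylinder at (15, 14) misses the remaining region (no effect) — 1 connected region. Overall, the cross-section is a single solid region. The nearest boundary edge runs (3.39, 1.96)→(3.78, 1.01); distance from the point to it = 0.30 mm. The point is inside the cross-section, 0.30 mm from the nearest boundary — within the 1.6 mm shell band (4 × 0.4).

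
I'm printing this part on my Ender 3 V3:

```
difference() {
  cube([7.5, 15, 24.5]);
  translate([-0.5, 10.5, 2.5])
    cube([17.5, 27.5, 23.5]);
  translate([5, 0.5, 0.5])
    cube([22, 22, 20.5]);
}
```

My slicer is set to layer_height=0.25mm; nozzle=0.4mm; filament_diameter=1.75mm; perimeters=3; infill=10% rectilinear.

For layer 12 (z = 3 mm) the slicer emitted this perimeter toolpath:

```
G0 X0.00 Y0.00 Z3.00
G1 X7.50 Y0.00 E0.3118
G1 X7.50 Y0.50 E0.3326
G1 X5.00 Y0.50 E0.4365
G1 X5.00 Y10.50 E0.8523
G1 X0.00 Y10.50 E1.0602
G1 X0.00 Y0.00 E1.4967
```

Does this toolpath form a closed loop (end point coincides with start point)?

Start point (G0): (0.00, 0.00). End point (last G1): the path returns to the start — closed.

yes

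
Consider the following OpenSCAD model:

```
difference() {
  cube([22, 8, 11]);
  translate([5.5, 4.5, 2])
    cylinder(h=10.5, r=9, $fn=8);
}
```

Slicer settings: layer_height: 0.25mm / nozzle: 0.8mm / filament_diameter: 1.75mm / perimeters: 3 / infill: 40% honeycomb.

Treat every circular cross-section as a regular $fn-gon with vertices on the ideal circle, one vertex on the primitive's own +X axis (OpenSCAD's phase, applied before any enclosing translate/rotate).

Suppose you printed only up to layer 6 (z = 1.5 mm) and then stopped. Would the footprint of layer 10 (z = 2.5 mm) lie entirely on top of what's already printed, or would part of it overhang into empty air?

Compare the two slices. At z = 1.5: the cube is present — its section is the full 22×8 rectangle (area 176.00 mm²); the cylinder at (5.5, 4.5) is absent (z outside [2, 12.5]); Taking the first minus the rest: none of the subtracted shapes is present at this height, so the 22×8 cube is unchanged — area = 176.00 mm². At z = 2.5: the 22×8 cube contributes its full rectangle (area 176.00 mm²); the cylinder at (5.5, 4.5): section is a regular 8-gon, circumradius r=9 (area = (8/2)·9.000²·sin(360°/8) = 229.10 mm²); Taking the first minus the rest: starting from the 22×8 cube (176.00 mm²), the r=9 cylinder at (5.5, 4.5) partially overlaps it — only the 109.27 mm² overlap (of its 229.10 mm²) is removed, clipping the outline — area = 66.73 mm². Checking containment: the cross-section at z = 2.5 is a subset of the cross-section at z = 1.5.

entirely on top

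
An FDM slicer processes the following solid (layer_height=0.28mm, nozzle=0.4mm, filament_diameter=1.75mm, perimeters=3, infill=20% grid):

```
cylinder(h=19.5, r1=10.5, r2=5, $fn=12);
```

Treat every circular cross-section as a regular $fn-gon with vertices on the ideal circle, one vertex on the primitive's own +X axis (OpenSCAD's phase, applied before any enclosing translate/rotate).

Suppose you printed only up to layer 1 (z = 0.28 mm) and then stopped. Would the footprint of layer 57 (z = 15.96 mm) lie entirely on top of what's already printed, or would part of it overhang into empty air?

entirely on top

Compare the two slices. At z = 0.28: the cone contributes a regular 12-gon of circumradius 10.421 (interpolated between r1=10.5 and r2=5 at t=0.014) (area = (12/2)·10.421²·sin(360°/12) = 325.79 mm²). At z = 15.96: the cone contributes a regular 12-gon of circumradius 5.998 (interpolated between r1=10.5 and r2=5 at t=0.818) (area = (12/2)·5.998²·sin(360°/12) = 107.94 mm²). Checking containment: the cross-section at z = 15.96 is a subset of the cross-section at z = 0.28.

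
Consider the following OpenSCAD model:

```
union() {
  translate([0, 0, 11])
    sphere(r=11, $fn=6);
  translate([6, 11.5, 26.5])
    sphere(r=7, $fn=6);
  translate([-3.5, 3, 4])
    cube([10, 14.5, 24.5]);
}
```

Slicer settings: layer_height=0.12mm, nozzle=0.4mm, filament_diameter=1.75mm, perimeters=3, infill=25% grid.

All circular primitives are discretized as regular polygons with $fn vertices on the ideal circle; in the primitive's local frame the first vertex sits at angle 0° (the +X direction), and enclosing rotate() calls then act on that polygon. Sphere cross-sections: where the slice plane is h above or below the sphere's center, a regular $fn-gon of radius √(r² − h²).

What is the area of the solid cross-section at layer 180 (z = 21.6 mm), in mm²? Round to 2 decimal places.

195.58 mm²

At z = 21.6 mm: the r=11 sphere slices to a regular 6-gon of circumradius 2.939 (√(r²−h²) with h=10.6 from center) (area = (6/2)·2.939²·sin(360°/6) = 22.45 mm²); the r=7 sphere at (6, 11.5) slices to a regular 6-gon of circumradius 4.999 (√(r²−h²) with h=4.9 from center) (area = (6/2)·4.999²·sin(360°/6) = 64.93 mm²); the cube at (-3.5, 3) is present — its section is the full 10×14.5 rectangle (area 145.00 mm²); Merging all regions: the regions partially overlap — summed areas 232.37 mm² minus the doubly-counted overlap 36.79 mm² gives 195.58 mm² — area = 195.58 mm². Overall, the cross-section has 2 separate islands. Net area = 195.58 mm².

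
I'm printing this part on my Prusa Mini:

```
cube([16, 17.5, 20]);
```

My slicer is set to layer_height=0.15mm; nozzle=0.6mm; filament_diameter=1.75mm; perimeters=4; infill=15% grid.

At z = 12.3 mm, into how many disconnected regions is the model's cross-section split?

At z = 12.3 mm: the cube is present — its section is the full 16×17.5 rectangle. The result has 1 disconnected region.

1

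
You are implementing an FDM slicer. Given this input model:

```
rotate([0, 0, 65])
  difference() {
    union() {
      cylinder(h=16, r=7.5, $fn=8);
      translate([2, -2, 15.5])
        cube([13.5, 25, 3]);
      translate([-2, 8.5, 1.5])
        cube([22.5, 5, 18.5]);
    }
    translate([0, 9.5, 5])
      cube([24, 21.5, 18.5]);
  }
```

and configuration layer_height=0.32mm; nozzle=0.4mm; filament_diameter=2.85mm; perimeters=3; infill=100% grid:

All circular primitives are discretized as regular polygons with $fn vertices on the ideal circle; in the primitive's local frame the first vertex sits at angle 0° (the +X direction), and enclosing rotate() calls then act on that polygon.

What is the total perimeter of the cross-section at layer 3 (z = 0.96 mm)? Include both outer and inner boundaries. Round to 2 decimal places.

At z = 0.96 mm: the cylinder: section is a regular 8-gon, circumradius r=7.5 (perimeter = 2·8·7.500·sin(180°/8) = 45.92 mm); the cube at (2, -2) does not reach this height (z outside [15.5, 18.5]); the cube at (-2, 8.5) is not intersected at this z (z outside [1.5, 20]); Taking the union: only the r=7.5 cylinder is present, so the union is just that shape — boundary = 45.92 mm; the cube at (0, 9.5) does not reach this height (z outside [5, 23.5]); Subtracting the remaining from the first: none of the subtracted shapes is present at this height, so that combined region is unchanged — boundary = 45.92 mm; (rotated 65° about Z; rotation is an isometry so areas/perimeters/island counts are preserved). Overall, the cross-section is a single solid region. Total boundary length (outer) = 45.92 mm.

45.92 mm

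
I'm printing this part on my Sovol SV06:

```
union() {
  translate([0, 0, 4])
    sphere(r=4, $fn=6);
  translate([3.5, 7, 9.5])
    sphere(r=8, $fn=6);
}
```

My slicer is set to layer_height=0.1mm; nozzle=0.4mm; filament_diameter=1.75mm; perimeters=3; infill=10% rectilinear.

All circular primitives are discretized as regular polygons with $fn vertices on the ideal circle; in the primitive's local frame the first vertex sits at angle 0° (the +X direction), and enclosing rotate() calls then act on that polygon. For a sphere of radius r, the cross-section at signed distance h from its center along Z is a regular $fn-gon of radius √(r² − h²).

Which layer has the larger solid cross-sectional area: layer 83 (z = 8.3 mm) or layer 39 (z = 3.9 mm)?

Layer 83 (z = 8.3): the sphere does not reach this height (|z−center|=4.300 > r=4); the sphere at (3.5, 7): section is a regular 6-gon, circumradius = √(r²−h²) = √(8²−1.2²) = 7.909 (area = (6/2)·7.909²·sin(360°/6) = 162.54 mm²); Merging all regions: only the r=8 sphere at (3.5, 7) is present, so the union is just that shape — area = 162.54 mm². So its area = 162.54 mm². Layer 39 (z = 3.9): the r=4 sphere slices to a regular 6-gon of circumradius 3.999 (√(r²−h²) with h=0.1 from center) (area = (6/2)·3.999²·sin(360°/6) = 41.54 mm²); the sphere at (3.5, 7): section is a regular 6-gon, circumradius = √(r²−h²) = √(8²−5.6²) = 5.713 (area = (6/2)·5.713²·sin(360°/6) = 84.80 mm²); Taking the union: the regions partially overlap — summed areas 126.34 mm² minus the doubly-counted overlap 3.06 mm² gives 123.28 mm² — area = 123.28 mm². So its area = 123.28 mm². Layer 83 is larger (162.54 vs 123.28 mm²).

layer 83 (z = 8.3 mm)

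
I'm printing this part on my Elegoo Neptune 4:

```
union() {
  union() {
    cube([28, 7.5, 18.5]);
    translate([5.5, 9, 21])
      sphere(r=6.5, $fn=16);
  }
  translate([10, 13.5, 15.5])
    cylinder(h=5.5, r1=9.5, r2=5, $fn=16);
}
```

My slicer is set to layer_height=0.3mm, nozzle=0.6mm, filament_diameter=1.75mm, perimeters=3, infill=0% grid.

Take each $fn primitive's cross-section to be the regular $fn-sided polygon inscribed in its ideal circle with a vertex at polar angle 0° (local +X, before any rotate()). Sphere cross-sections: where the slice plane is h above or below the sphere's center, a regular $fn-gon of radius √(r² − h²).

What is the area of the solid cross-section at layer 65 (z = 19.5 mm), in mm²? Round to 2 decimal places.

At z = 19.5 mm: the cube does not reach this height (z outside [0, 18.5]); the r=6.5 sphere at (5.5, 9) contributes a regular 16-gon of circumradius √(6.5²−1.5²) = 6.325 (area = (16/2)·6.325²·sin(360°/16) = 122.46 mm²); Merging all regions: only the r=6.5 sphere at (5.5, 9) is present, so the union is just that shape — area = 122.46 mm²; the cone at (10, 13.5) contributes a regular 16-gon of circumradius 6.227 (interpolated between r1=9.5 and r2=5 at t=0.727) (area = (16/2)·6.227²·sin(360°/16) = 118.72 mm²); Combining (union): the regions partially overlap — summed areas 241.18 mm² minus the doubly-counted overlap 45.30 mm² gives 195.88 mm² — area = 195.88 mm². Overall, the cross-section is a single solid region. Net area = 195.88 mm².

195.88 mm²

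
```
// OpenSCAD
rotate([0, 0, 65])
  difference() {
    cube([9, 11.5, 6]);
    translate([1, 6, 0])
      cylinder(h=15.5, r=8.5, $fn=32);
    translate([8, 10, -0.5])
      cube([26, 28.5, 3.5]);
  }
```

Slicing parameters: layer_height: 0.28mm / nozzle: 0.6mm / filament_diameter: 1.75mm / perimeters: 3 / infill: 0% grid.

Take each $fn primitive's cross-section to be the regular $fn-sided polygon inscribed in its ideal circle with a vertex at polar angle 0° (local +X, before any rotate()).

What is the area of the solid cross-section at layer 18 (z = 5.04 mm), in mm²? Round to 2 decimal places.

4.49 mm²

At z = 5.04 mm: the 9×11.5 cube contributes its full rectangle (area 103.50 mm²); the cylinder at (1, 6): section is a regular 32-gon, circumradius r=8.5 (area = (32/2)·8.500²·sin(360°/32) = 225.52 mm²); the cube at (8, 10) is not intersected at this z (z outside [-0.5, 3]); After the difference (first − rest): starting from the 9×11.5 cube (103.50 mm²), the r=8.5 cylinder at (1, 6) partially overlaps it — only the 99.01 mm² overlap (of its 225.52 mm²) is removed, clipping the outline — area = 4.49 mm²; (whole slice rotated 65° about Z — lengths, areas and connectivity unchanged). Overall, the cross-section has 2 separate islands. Net area = 4.49 mm².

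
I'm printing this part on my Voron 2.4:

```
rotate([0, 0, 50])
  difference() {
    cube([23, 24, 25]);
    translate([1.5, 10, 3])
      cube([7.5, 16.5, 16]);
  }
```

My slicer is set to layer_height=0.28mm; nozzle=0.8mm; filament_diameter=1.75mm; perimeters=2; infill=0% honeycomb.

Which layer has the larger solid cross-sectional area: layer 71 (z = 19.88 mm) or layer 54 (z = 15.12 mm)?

layer 71 (z = 19.88 mm)

Layer 71 (z = 19.88): the cube (footprint 23×24) is included at this height (area 552.00 mm²); the cube at (1.5, 10) is absent (z outside [3, 19]); Subtracting the remaining from the first: none of the subtracted shapes is present at this height, so the 23×24 cube is unchanged — area = 552.00 mm²; (rotated 50° about Z; rotation is an isometry so areas/perimeters/island counts are preserved). So its area = 552.00 mm². Layer 54 (z = 15.12): the cube is present — its section is the full 23×24 rectangle (area 552.00 mm²); the cube at (1.5, 10) is present — its section is the full 7.5×16.5 rectangle (area 123.75 mm²); After the difference (first − rest): starting from the 23×24 cube (552.00 mm²), the 7.5×16.5 cube at (1.5, 10) partially overlaps it — only the 105.00 mm² overlap (of its 123.75 mm²) is removed, clipping the outline — area = 447.00 mm²; (rotated 50° about Z; rotation is an isometry so areas/perimeters/island counts are preserved). So its area = 447.00 mm². Layer 71 is larger (552.00 vs 447.00 mm²).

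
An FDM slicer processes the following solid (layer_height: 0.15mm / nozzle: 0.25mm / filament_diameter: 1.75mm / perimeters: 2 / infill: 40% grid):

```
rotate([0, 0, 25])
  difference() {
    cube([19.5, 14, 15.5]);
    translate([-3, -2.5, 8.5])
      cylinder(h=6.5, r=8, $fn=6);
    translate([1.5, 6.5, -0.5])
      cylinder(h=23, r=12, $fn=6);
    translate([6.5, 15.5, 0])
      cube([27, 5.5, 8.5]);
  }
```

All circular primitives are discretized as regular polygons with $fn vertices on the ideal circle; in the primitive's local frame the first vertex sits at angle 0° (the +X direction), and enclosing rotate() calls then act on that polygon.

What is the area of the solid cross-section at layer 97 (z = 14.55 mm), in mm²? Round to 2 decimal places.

At z = 14.55 mm: the cube (footprint 19.5×14) is included at this height (area 273.00 mm²); the r=8 cylinder at (-3, -2.5) gives a regular 6-gon of circumradius 8 (constant along its height) (area = (6/2)·8.000²·sin(360°/6) = 166.28 mm²); the r=12 cylinder at (1.5, 6.5) gives a regular 6-gon of circumradius 12 (constant along its height) (area = (6/2)·12.000²·sin(360°/6) = 374.12 mm²); the cube at (6.5, 15.5) is absent (z outside [0, 8.5]); After the difference (first − rest): starting from the 19.5×14 cube (273.00 mm²), the r=8 cylinder at (-3, -2.5) partially overlaps it — only the 10.09 mm² overlap (of its 166.28 mm²) is removed, clipping the outline; the r=12 cylinder at (1.5, 6.5) partially overlaps it — only the 150.48 mm² overlap (of its 374.12 mm²) is removed, clipping the outline — area = 112.43 mm²; (whole slice rotated 25° about Z — lengths, areas and connectivity unchanged). Overall, the cross-section is a single solid region. Net area = 112.43 mm².

112.43 mm²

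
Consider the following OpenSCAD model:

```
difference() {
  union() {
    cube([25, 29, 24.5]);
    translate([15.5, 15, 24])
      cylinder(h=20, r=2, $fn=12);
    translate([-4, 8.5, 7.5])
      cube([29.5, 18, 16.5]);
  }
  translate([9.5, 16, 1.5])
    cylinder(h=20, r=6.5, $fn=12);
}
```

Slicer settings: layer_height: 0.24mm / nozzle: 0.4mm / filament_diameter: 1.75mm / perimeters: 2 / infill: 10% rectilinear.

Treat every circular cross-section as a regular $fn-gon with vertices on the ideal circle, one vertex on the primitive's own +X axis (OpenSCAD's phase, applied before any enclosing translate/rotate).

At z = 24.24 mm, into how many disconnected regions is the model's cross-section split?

At z = 24.24 mm: the 25×29 cube contributes its full rectangle; the r=2 cylinder at (15.5, 15) contributes a regular 12-gon of circumradius 2; the cube at (-4, 8.5) is not intersected at this z (z outside [7.5, 24]); Taking the union: the r=2 cylinder at (15.5, 15) lies entirely inside the 25×29 cube, so the union is just the 25×29 cube — 1 connected region; the cylinder at (9.5, 16) is absent (z outside [1.5, 21.5]); Subtracting the remaining from the first: none of the subtracted shapes is present at this height, so that combined region is unchanged — 1 connected region. The result has 1 disconnected region.

1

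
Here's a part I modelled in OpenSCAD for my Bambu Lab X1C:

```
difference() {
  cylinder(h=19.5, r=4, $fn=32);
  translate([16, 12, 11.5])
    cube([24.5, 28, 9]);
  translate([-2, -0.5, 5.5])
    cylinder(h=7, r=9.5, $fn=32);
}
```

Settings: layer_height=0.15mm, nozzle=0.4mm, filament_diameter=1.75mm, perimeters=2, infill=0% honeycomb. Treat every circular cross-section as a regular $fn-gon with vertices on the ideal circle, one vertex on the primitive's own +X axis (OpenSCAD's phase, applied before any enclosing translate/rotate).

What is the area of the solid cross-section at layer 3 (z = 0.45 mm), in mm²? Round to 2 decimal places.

49.94 mm²

At z = 0.45 mm: the cylinder: section is a regular 32-gon, circumradius r=4 (area = (32/2)·4.000²·sin(360°/32) = 49.94 mm²); the cube at (16, 12) is absent (z outside [11.5, 20.5]); the cylinder at (-2, -0.5) does not reach this height (z outside [5.5, 12.5]); After the difference (first − rest): none of the subtracted shapes is present at this height, so the r=4 cylinder is unchanged — area = 49.94 mm². Overall, the cross-section is a single solid region. Net area = 49.94 mm².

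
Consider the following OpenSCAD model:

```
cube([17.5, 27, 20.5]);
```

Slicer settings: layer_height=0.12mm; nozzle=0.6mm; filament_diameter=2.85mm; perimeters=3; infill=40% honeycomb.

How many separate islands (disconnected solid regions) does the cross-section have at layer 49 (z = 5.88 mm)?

At z = 5.88 mm: the cube (footprint 17.5×27) is included at this height. Overall, the cross-section is a single solid region. Island count = 1.

1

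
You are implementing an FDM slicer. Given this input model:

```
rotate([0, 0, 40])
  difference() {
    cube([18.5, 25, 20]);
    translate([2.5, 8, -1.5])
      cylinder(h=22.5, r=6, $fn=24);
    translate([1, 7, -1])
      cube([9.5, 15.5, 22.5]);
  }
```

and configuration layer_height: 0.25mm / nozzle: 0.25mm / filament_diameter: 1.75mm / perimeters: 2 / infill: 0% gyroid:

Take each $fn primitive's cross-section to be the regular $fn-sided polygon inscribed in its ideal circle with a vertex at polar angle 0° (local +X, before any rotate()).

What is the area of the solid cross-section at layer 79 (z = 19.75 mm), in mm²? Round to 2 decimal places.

At z = 19.75 mm: the cube (footprint 18.5×25) is included at this height (area 462.50 mm²); the r=6 cylinder at (2.5, 8) gives a regular 24-gon of circumradius 6 (constant along its height) (area = (24/2)·6.000²·sin(360°/24) = 111.81 mm²); the cube at (1, 7) is present — its section is the full 9.5×15.5 rectangle (area 147.25 mm²); Subtracting the remaining from the first: starting from the 18.5×25 cube (462.50 mm²), the r=6 cylinder at (2.5, 8) partially overlaps it — only the 84.83 mm² overlap (of its 111.81 mm²) is removed, clipping the outline; the 9.5×15.5 cube at (1, 7) partially overlaps it — only the 103.01 mm² overlap (of its 147.25 mm²) is removed, clipping the outline — area = 274.66 mm²; (whole slice rotated 40° about Z — lengths, areas and connectivity unchanged). Overall, the cross-section is a single solid region. Net area = 274.66 mm².

274.66 mm²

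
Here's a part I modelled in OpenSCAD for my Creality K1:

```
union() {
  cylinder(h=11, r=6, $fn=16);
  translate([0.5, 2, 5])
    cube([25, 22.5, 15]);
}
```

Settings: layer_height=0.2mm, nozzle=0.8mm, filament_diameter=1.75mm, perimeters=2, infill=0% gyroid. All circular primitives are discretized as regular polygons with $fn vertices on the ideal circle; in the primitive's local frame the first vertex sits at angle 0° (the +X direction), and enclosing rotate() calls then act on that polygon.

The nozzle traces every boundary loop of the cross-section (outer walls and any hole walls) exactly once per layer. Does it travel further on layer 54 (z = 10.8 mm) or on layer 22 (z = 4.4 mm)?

layer 54 (z = 10.8 mm)

Layer 54 (z = 10.8): the cylinder: section is a regular 16-gon, circumradius r=6 (perimeter = 2·16·6.000·sin(180°/16) = 37.46 mm); the 25×22.5 cube at (0.5, 2) contributes its full rectangle (perimeter 95.00 mm); Merging all regions: the regions partially overlap (shared area 13.98 mm²), so the edge portions inside another operand are dropped and the merged outline is re-measured after clipping — boundary = 116.64 mm. So its perimeter = 116.64 mm. Layer 22 (z = 4.4): the cylinder: section is a regular 16-gon, circumradius r=6 (perimeter = 2·16·6.000·sin(180°/16) = 37.46 mm); the cube at (0.5, 2) is not intersected at this z (z outside [5, 20]); Taking the union: only the r=6 cylinder is present, so the union is just that shape — boundary = 37.46 mm. So its perimeter = 37.46 mm. Layer 54 is larger (116.64 vs 37.46 mm).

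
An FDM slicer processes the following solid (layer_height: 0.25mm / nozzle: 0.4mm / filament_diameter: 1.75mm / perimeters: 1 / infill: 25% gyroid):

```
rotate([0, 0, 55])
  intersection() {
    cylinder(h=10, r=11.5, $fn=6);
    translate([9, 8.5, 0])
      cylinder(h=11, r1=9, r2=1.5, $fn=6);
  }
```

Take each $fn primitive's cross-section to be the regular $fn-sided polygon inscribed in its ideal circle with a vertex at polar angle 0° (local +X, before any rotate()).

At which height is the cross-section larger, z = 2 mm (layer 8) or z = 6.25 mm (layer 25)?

layer 8 (z = 2 mm)

Layer 8 (z = 2): the r=11.5 cylinder contributes a regular 6-gon of circumradius 11.5 (area = (6/2)·11.500²·sin(360°/6) = 343.60 mm²); the cone at (9, 8.5) (r1=9→r2=1.5) has section circumradius 7.636 here — a regular 6-gon (area = (6/2)·7.636²·sin(360°/6) = 151.50 mm²); After intersecting: the cone at (9, 8.5) partially overlaps the r=11.5 cylinder; clipping to the common part keeps 40.98 mm² — area = 40.98 mm²; (rotated 55° about Z; rotation is an isometry so areas/perimeters/island counts are preserved). So its area = 40.98 mm². Layer 25 (z = 6.25): the r=11.5 cylinder contributes a regular 6-gon of circumradius 11.5 (area = (6/2)·11.500²·sin(360°/6) = 343.60 mm²); the cone at (9, 8.5) contributes a regular 6-gon of circumradius 4.739 (interpolated between r1=9 and r2=1.5 at t=0.568) (area = (6/2)·4.739²·sin(360°/6) = 58.34 mm²); Taking the intersection: the cone at (9, 8.5) partially overlaps the r=11.5 cylinder; clipping to the common part keeps 11.74 mm² — area = 11.74 mm²; (whole slice rotated 55° about Z — lengths, areas and connectivity unchanged). So its area = 11.74 mm². Layer 8 is larger (40.98 vs 11.74 mm²).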